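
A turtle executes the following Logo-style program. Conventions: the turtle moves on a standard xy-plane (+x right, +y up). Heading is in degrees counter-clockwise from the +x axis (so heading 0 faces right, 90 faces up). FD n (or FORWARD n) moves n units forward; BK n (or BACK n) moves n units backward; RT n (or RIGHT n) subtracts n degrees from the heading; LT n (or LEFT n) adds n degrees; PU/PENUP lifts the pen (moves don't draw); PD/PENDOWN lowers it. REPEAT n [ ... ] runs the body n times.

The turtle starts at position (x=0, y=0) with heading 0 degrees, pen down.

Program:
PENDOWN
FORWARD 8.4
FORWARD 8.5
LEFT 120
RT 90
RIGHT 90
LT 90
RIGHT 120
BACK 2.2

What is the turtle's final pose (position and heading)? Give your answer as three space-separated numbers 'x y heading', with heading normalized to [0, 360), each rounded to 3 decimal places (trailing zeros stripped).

Executing turtle program step by step:
Start: pos=(0,0), heading=0, pen down
PD: pen down
FD 8.4: (0,0) -> (8.4,0) [heading=0, draw]
FD 8.5: (8.4,0) -> (16.9,0) [heading=0, draw]
LT 120: heading 0 -> 120
RT 90: heading 120 -> 30
RT 90: heading 30 -> 300
LT 90: heading 300 -> 30
RT 120: heading 30 -> 270
BK 2.2: (16.9,0) -> (16.9,2.2) [heading=270, draw]
Final: pos=(16.9,2.2), heading=270, 3 segment(s) drawn

Answer: 16.9 2.2 270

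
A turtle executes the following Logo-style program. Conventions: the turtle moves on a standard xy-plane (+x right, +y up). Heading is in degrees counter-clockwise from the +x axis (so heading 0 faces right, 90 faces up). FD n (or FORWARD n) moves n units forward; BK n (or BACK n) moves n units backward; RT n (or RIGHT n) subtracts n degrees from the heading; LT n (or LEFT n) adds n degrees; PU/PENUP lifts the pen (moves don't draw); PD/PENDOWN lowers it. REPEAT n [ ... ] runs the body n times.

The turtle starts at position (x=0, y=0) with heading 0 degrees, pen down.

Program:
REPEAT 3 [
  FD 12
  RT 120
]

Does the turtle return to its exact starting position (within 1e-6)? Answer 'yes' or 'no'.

Executing turtle program step by step:
Start: pos=(0,0), heading=0, pen down
REPEAT 3 [
  -- iteration 1/3 --
  FD 12: (0,0) -> (12,0) [heading=0, draw]
  RT 120: heading 0 -> 240
  -- iteration 2/3 --
  FD 12: (12,0) -> (6,-10.392) [heading=240, draw]
  RT 120: heading 240 -> 120
  -- iteration 3/3 --
  FD 12: (6,-10.392) -> (0,0) [heading=120, draw]
  RT 120: heading 120 -> 0
]
Final: pos=(0,0), heading=0, 3 segment(s) drawn

Start position: (0, 0)
Final position: (0, 0)
Distance = 0; < 1e-6 -> CLOSED

Answer: yes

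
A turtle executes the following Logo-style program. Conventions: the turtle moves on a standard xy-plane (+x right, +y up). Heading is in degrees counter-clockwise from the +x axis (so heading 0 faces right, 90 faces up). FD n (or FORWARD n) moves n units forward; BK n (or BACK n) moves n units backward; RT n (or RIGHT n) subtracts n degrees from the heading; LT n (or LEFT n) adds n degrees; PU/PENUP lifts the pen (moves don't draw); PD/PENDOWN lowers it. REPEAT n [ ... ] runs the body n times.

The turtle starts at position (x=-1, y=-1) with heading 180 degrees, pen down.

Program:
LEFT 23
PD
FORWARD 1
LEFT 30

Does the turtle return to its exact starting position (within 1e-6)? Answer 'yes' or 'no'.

Answer: no

Derivation:
Executing turtle program step by step:
Start: pos=(-1,-1), heading=180, pen down
LT 23: heading 180 -> 203
PD: pen down
FD 1: (-1,-1) -> (-1.921,-1.391) [heading=203, draw]
LT 30: heading 203 -> 233
Final: pos=(-1.921,-1.391), heading=233, 1 segment(s) drawn

Start position: (-1, -1)
Final position: (-1.921, -1.391)
Distance = 1; >= 1e-6 -> NOT closed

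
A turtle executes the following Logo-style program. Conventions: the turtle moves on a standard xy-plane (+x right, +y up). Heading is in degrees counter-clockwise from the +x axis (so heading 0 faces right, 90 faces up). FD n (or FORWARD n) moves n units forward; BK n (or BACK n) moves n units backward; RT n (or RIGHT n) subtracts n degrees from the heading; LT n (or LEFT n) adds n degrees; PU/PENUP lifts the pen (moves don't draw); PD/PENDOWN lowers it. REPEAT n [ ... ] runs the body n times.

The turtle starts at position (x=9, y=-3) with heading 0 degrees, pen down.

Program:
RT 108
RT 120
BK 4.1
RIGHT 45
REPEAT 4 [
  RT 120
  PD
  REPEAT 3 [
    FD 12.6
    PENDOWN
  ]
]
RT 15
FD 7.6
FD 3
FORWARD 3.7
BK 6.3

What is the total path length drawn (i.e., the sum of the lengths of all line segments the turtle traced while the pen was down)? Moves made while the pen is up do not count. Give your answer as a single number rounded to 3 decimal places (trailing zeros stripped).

Executing turtle program step by step:
Start: pos=(9,-3), heading=0, pen down
RT 108: heading 0 -> 252
RT 120: heading 252 -> 132
BK 4.1: (9,-3) -> (11.743,-6.047) [heading=132, draw]
RT 45: heading 132 -> 87
REPEAT 4 [
  -- iteration 1/4 --
  RT 120: heading 87 -> 327
  PD: pen down
  REPEAT 3 [
    -- iteration 1/3 --
    FD 12.6: (11.743,-6.047) -> (22.311,-12.909) [heading=327, draw]
    PD: pen down
    -- iteration 2/3 --
    FD 12.6: (22.311,-12.909) -> (32.878,-19.772) [heading=327, draw]
    PD: pen down
    -- iteration 3/3 --
    FD 12.6: (32.878,-19.772) -> (43.445,-26.634) [heading=327, draw]
    PD: pen down
  ]
  -- iteration 2/4 --
  RT 120: heading 327 -> 207
  PD: pen down
  REPEAT 3 [
    -- iteration 1/3 --
    FD 12.6: (43.445,-26.634) -> (32.219,-32.355) [heading=207, draw]
    PD: pen down
    -- iteration 2/3 --
    FD 12.6: (32.219,-32.355) -> (20.992,-38.075) [heading=207, draw]
    PD: pen down
    -- iteration 3/3 --
    FD 12.6: (20.992,-38.075) -> (9.765,-43.795) [heading=207, draw]
    PD: pen down
  ]
  -- iteration 3/4 --
  RT 120: heading 207 -> 87
  PD: pen down
  REPEAT 3 [
    -- iteration 1/3 --
    FD 12.6: (9.765,-43.795) -> (10.425,-31.212) [heading=87, draw]
    PD: pen down
    -- iteration 2/3 --
    FD 12.6: (10.425,-31.212) -> (11.084,-18.63) [heading=87, draw]
    PD: pen down
    -- iteration 3/3 --
    FD 12.6: (11.084,-18.63) -> (11.743,-6.047) [heading=87, draw]
    PD: pen down
  ]
  -- iteration 4/4 --
  RT 120: heading 87 -> 327
  PD: pen down
  REPEAT 3 [
    -- iteration 1/3 --
    FD 12.6: (11.743,-6.047) -> (22.311,-12.909) [heading=327, draw]
    PD: pen down
    -- iteration 2/3 --
    FD 12.6: (22.311,-12.909) -> (32.878,-19.772) [heading=327, draw]
    PD: pen down
    -- iteration 3/3 --
    FD 12.6: (32.878,-19.772) -> (43.445,-26.634) [heading=327, draw]
    PD: pen down
  ]
]
RT 15: heading 327 -> 312
FD 7.6: (43.445,-26.634) -> (48.531,-32.282) [heading=312, draw]
FD 3: (48.531,-32.282) -> (50.538,-34.512) [heading=312, draw]
FD 3.7: (50.538,-34.512) -> (53.014,-37.261) [heading=312, draw]
BK 6.3: (53.014,-37.261) -> (48.798,-32.579) [heading=312, draw]
Final: pos=(48.798,-32.579), heading=312, 17 segment(s) drawn

Segment lengths:
  seg 1: (9,-3) -> (11.743,-6.047), length = 4.1
  seg 2: (11.743,-6.047) -> (22.311,-12.909), length = 12.6
  seg 3: (22.311,-12.909) -> (32.878,-19.772), length = 12.6
  seg 4: (32.878,-19.772) -> (43.445,-26.634), length = 12.6
  seg 5: (43.445,-26.634) -> (32.219,-32.355), length = 12.6
  seg 6: (32.219,-32.355) -> (20.992,-38.075), length = 12.6
  seg 7: (20.992,-38.075) -> (9.765,-43.795), length = 12.6
  seg 8: (9.765,-43.795) -> (10.425,-31.212), length = 12.6
  seg 9: (10.425,-31.212) -> (11.084,-18.63), length = 12.6
  seg 10: (11.084,-18.63) -> (11.743,-6.047), length = 12.6
  seg 11: (11.743,-6.047) -> (22.311,-12.909), length = 12.6
  seg 12: (22.311,-12.909) -> (32.878,-19.772), length = 12.6
  seg 13: (32.878,-19.772) -> (43.445,-26.634), length = 12.6
  seg 14: (43.445,-26.634) -> (48.531,-32.282), length = 7.6
  seg 15: (48.531,-32.282) -> (50.538,-34.512), length = 3
  seg 16: (50.538,-34.512) -> (53.014,-37.261), length = 3.7
  seg 17: (53.014,-37.261) -> (48.798,-32.579), length = 6.3
Total = 175.9

Answer: 175.9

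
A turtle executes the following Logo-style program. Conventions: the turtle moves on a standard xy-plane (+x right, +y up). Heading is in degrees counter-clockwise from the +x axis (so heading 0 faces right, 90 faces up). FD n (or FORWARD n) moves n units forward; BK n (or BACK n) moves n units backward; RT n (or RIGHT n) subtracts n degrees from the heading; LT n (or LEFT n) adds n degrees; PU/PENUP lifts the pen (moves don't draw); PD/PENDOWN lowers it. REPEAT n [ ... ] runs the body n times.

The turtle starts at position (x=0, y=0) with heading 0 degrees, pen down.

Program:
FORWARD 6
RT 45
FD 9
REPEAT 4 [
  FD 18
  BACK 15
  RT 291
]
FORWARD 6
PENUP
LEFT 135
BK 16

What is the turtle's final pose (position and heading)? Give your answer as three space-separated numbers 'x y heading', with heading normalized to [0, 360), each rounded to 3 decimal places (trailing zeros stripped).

Executing turtle program step by step:
Start: pos=(0,0), heading=0, pen down
FD 6: (0,0) -> (6,0) [heading=0, draw]
RT 45: heading 0 -> 315
FD 9: (6,0) -> (12.364,-6.364) [heading=315, draw]
REPEAT 4 [
  -- iteration 1/4 --
  FD 18: (12.364,-6.364) -> (25.092,-19.092) [heading=315, draw]
  BK 15: (25.092,-19.092) -> (14.485,-8.485) [heading=315, draw]
  RT 291: heading 315 -> 24
  -- iteration 2/4 --
  FD 18: (14.485,-8.485) -> (30.929,-1.164) [heading=24, draw]
  BK 15: (30.929,-1.164) -> (17.226,-7.265) [heading=24, draw]
  RT 291: heading 24 -> 93
  -- iteration 3/4 --
  FD 18: (17.226,-7.265) -> (16.284,10.71) [heading=93, draw]
  BK 15: (16.284,10.71) -> (17.069,-4.269) [heading=93, draw]
  RT 291: heading 93 -> 162
  -- iteration 4/4 --
  FD 18: (17.069,-4.269) -> (-0.05,1.293) [heading=162, draw]
  BK 15: (-0.05,1.293) -> (14.216,-3.342) [heading=162, draw]
  RT 291: heading 162 -> 231
]
FD 6: (14.216,-3.342) -> (10.44,-8.005) [heading=231, draw]
PU: pen up
LT 135: heading 231 -> 6
BK 16: (10.44,-8.005) -> (-5.473,-9.677) [heading=6, move]
Final: pos=(-5.473,-9.677), heading=6, 11 segment(s) drawn

Answer: -5.473 -9.677 6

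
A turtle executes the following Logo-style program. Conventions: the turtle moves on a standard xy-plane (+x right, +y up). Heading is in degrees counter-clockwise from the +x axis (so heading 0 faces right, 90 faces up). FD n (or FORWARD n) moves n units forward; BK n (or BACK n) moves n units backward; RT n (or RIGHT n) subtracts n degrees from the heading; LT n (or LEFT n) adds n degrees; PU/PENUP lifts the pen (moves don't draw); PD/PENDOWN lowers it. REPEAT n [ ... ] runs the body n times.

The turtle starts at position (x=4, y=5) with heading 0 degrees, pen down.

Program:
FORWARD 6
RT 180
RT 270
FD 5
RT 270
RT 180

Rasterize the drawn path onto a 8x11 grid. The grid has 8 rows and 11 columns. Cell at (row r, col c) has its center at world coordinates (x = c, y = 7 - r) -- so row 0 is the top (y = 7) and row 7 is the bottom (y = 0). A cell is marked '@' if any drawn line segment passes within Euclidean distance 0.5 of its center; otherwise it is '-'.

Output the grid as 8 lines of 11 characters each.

Segment 0: (4,5) -> (10,5)
Segment 1: (10,5) -> (10,0)

Answer: -----------
-----------
----@@@@@@@
----------@
----------@
----------@
----------@
----------@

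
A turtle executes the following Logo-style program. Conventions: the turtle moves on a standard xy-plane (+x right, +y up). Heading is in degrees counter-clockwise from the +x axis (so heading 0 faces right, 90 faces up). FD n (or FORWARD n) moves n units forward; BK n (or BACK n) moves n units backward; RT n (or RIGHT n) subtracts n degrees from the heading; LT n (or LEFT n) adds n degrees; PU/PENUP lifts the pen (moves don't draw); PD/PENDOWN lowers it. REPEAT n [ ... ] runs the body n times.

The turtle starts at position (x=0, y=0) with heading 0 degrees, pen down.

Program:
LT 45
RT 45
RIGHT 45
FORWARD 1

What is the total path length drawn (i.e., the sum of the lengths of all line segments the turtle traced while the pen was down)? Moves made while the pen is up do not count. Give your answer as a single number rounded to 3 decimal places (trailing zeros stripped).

Executing turtle program step by step:
Start: pos=(0,0), heading=0, pen down
LT 45: heading 0 -> 45
RT 45: heading 45 -> 0
RT 45: heading 0 -> 315
FD 1: (0,0) -> (0.707,-0.707) [heading=315, draw]
Final: pos=(0.707,-0.707), heading=315, 1 segment(s) drawn

Segment lengths:
  seg 1: (0,0) -> (0.707,-0.707), length = 1
Total = 1

Answer: 1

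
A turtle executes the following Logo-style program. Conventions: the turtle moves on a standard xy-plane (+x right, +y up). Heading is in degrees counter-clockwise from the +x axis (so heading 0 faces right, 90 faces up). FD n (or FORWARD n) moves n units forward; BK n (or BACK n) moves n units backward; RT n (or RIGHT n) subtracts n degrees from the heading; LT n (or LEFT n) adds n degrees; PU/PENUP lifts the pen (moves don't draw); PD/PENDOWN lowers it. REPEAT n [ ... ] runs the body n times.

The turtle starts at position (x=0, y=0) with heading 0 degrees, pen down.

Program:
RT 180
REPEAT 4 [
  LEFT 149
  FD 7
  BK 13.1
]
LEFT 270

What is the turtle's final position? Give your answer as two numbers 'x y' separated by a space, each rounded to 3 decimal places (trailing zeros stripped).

Answer: -5.457 -1.21

Derivation:
Executing turtle program step by step:
Start: pos=(0,0), heading=0, pen down
RT 180: heading 0 -> 180
REPEAT 4 [
  -- iteration 1/4 --
  LT 149: heading 180 -> 329
  FD 7: (0,0) -> (6,-3.605) [heading=329, draw]
  BK 13.1: (6,-3.605) -> (-5.229,3.142) [heading=329, draw]
  -- iteration 2/4 --
  LT 149: heading 329 -> 118
  FD 7: (-5.229,3.142) -> (-8.515,9.322) [heading=118, draw]
  BK 13.1: (-8.515,9.322) -> (-2.365,-2.244) [heading=118, draw]
  -- iteration 3/4 --
  LT 149: heading 118 -> 267
  FD 7: (-2.365,-2.244) -> (-2.731,-9.235) [heading=267, draw]
  BK 13.1: (-2.731,-9.235) -> (-2.046,3.847) [heading=267, draw]
  -- iteration 4/4 --
  LT 149: heading 267 -> 56
  FD 7: (-2.046,3.847) -> (1.869,9.651) [heading=56, draw]
  BK 13.1: (1.869,9.651) -> (-5.457,-1.21) [heading=56, draw]
]
LT 270: heading 56 -> 326
Final: pos=(-5.457,-1.21), heading=326, 8 segment(s) drawn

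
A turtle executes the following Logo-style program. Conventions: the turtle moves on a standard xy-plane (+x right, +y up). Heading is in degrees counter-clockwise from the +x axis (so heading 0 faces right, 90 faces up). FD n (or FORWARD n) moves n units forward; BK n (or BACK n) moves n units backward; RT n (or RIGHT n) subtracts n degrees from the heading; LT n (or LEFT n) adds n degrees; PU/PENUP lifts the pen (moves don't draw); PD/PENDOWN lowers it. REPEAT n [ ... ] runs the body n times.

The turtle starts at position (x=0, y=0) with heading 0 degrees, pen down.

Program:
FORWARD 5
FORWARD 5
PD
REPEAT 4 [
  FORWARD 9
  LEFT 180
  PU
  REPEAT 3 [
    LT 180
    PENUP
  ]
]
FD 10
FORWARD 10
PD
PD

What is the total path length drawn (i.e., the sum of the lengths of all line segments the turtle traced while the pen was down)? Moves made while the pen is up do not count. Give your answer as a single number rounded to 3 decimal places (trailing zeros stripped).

Answer: 19

Derivation:
Executing turtle program step by step:
Start: pos=(0,0), heading=0, pen down
FD 5: (0,0) -> (5,0) [heading=0, draw]
FD 5: (5,0) -> (10,0) [heading=0, draw]
PD: pen down
REPEAT 4 [
  -- iteration 1/4 --
  FD 9: (10,0) -> (19,0) [heading=0, draw]
  LT 180: heading 0 -> 180
  PU: pen up
  REPEAT 3 [
    -- iteration 1/3 --
    LT 180: heading 180 -> 0
    PU: pen up
    -- iteration 2/3 --
    LT 180: heading 0 -> 180
    PU: pen up
    -- iteration 3/3 --
    LT 180: heading 180 -> 0
    PU: pen up
  ]
  -- iteration 2/4 --
  FD 9: (19,0) -> (28,0) [heading=0, move]
  LT 180: heading 0 -> 180
  PU: pen up
  REPEAT 3 [
    -- iteration 1/3 --
    LT 180: heading 180 -> 0
    PU: pen up
    -- iteration 2/3 --
    LT 180: heading 0 -> 180
    PU: pen up
    -- iteration 3/3 --
    LT 180: heading 180 -> 0
    PU: pen up
  ]
  -- iteration 3/4 --
  FD 9: (28,0) -> (37,0) [heading=0, move]
  LT 180: heading 0 -> 180
  PU: pen up
  REPEAT 3 [
    -- iteration 1/3 --
    LT 180: heading 180 -> 0
    PU: pen up
    -- iteration 2/3 --
    LT 180: heading 0 -> 180
    PU: pen up
    -- iteration 3/3 --
    LT 180: heading 180 -> 0
    PU: pen up
  ]
  -- iteration 4/4 --
  FD 9: (37,0) -> (46,0) [heading=0, move]
  LT 180: heading 0 -> 180
  PU: pen up
  REPEAT 3 [
    -- iteration 1/3 --
    LT 180: heading 180 -> 0
    PU: pen up
    -- iteration 2/3 --
    LT 180: heading 0 -> 180
    PU: pen up
    -- iteration 3/3 --
    LT 180: heading 180 -> 0
    PU: pen up
  ]
]
FD 10: (46,0) -> (56,0) [heading=0, move]
FD 10: (56,0) -> (66,0) [heading=0, move]
PD: pen down
PD: pen down
Final: pos=(66,0), heading=0, 3 segment(s) drawn

Segment lengths:
  seg 1: (0,0) -> (5,0), length = 5
  seg 2: (5,0) -> (10,0), length = 5
  seg 3: (10,0) -> (19,0), length = 9
Total = 19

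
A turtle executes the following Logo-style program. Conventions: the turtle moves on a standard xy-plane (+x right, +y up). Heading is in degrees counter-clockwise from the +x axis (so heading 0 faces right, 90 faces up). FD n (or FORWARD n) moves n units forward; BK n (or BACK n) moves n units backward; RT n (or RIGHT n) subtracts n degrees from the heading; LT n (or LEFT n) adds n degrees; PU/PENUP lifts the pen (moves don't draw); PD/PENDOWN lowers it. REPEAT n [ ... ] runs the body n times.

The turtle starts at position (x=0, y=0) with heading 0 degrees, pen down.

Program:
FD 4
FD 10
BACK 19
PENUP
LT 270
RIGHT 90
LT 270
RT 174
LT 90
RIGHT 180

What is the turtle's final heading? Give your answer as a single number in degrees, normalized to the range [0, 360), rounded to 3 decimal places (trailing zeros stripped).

Answer: 186

Derivation:
Executing turtle program step by step:
Start: pos=(0,0), heading=0, pen down
FD 4: (0,0) -> (4,0) [heading=0, draw]
FD 10: (4,0) -> (14,0) [heading=0, draw]
BK 19: (14,0) -> (-5,0) [heading=0, draw]
PU: pen up
LT 270: heading 0 -> 270
RT 90: heading 270 -> 180
LT 270: heading 180 -> 90
RT 174: heading 90 -> 276
LT 90: heading 276 -> 6
RT 180: heading 6 -> 186
Final: pos=(-5,0), heading=186, 3 segment(s) drawn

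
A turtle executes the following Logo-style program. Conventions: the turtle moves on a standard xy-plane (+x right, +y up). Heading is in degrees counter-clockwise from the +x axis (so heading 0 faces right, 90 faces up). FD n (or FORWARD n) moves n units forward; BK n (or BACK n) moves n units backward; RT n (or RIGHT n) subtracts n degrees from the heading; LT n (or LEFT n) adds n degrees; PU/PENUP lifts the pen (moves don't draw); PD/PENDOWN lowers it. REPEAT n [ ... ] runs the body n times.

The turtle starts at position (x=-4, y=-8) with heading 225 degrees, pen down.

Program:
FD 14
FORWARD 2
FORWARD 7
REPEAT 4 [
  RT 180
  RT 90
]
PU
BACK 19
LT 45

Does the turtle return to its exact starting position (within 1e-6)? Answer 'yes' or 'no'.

Answer: no

Derivation:
Executing turtle program step by step:
Start: pos=(-4,-8), heading=225, pen down
FD 14: (-4,-8) -> (-13.899,-17.899) [heading=225, draw]
FD 2: (-13.899,-17.899) -> (-15.314,-19.314) [heading=225, draw]
FD 7: (-15.314,-19.314) -> (-20.263,-24.263) [heading=225, draw]
REPEAT 4 [
  -- iteration 1/4 --
  RT 180: heading 225 -> 45
  RT 90: heading 45 -> 315
  -- iteration 2/4 --
  RT 180: heading 315 -> 135
  RT 90: heading 135 -> 45
  -- iteration 3/4 --
  RT 180: heading 45 -> 225
  RT 90: heading 225 -> 135
  -- iteration 4/4 --
  RT 180: heading 135 -> 315
  RT 90: heading 315 -> 225
]
PU: pen up
BK 19: (-20.263,-24.263) -> (-6.828,-10.828) [heading=225, move]
LT 45: heading 225 -> 270
Final: pos=(-6.828,-10.828), heading=270, 3 segment(s) drawn

Start position: (-4, -8)
Final position: (-6.828, -10.828)
Distance = 4; >= 1e-6 -> NOT closed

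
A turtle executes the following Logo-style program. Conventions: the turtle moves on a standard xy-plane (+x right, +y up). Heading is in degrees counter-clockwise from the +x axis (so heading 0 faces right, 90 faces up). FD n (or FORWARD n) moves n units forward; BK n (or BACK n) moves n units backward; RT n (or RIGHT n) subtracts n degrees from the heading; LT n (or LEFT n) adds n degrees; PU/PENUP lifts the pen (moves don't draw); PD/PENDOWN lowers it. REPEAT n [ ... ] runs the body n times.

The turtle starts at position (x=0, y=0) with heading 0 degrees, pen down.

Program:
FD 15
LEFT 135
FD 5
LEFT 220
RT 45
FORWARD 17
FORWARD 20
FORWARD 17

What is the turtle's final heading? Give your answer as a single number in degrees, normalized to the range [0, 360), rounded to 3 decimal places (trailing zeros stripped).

Answer: 310

Derivation:
Executing turtle program step by step:
Start: pos=(0,0), heading=0, pen down
FD 15: (0,0) -> (15,0) [heading=0, draw]
LT 135: heading 0 -> 135
FD 5: (15,0) -> (11.464,3.536) [heading=135, draw]
LT 220: heading 135 -> 355
RT 45: heading 355 -> 310
FD 17: (11.464,3.536) -> (22.392,-9.487) [heading=310, draw]
FD 20: (22.392,-9.487) -> (35.248,-24.808) [heading=310, draw]
FD 17: (35.248,-24.808) -> (46.175,-37.831) [heading=310, draw]
Final: pos=(46.175,-37.831), heading=310, 5 segment(s) drawn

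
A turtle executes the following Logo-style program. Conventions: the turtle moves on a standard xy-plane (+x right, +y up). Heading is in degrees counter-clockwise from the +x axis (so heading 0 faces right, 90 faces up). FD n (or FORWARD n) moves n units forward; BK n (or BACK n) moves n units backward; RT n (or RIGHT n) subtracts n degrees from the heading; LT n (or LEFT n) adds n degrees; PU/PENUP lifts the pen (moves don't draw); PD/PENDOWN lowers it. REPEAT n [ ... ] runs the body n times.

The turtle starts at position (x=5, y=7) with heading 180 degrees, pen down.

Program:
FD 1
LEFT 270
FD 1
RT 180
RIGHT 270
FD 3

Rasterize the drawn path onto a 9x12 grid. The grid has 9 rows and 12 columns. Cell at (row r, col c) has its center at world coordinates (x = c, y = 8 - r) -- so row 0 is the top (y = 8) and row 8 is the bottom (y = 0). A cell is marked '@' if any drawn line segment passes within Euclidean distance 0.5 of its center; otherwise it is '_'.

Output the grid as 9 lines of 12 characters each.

Segment 0: (5,7) -> (4,7)
Segment 1: (4,7) -> (4,8)
Segment 2: (4,8) -> (7,8)

Answer: ____@@@@____
____@@______
____________
____________
____________
____________
____________
____________
____________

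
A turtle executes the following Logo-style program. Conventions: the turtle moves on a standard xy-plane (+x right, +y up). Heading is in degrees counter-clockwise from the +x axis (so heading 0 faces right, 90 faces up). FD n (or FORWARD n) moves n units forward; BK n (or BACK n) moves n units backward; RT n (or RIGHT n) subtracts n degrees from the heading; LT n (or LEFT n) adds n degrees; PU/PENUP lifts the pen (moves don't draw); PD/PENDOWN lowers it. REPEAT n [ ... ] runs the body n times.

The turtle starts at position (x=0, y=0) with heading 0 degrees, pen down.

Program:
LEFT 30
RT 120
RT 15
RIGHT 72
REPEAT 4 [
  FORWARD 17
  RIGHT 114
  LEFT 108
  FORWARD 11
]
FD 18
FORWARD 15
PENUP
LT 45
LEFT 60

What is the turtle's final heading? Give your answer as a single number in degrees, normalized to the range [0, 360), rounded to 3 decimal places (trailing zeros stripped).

Executing turtle program step by step:
Start: pos=(0,0), heading=0, pen down
LT 30: heading 0 -> 30
RT 120: heading 30 -> 270
RT 15: heading 270 -> 255
RT 72: heading 255 -> 183
REPEAT 4 [
  -- iteration 1/4 --
  FD 17: (0,0) -> (-16.977,-0.89) [heading=183, draw]
  RT 114: heading 183 -> 69
  LT 108: heading 69 -> 177
  FD 11: (-16.977,-0.89) -> (-27.962,-0.314) [heading=177, draw]
  -- iteration 2/4 --
  FD 17: (-27.962,-0.314) -> (-44.938,0.576) [heading=177, draw]
  RT 114: heading 177 -> 63
  LT 108: heading 63 -> 171
  FD 11: (-44.938,0.576) -> (-55.803,2.296) [heading=171, draw]
  -- iteration 3/4 --
  FD 17: (-55.803,2.296) -> (-72.594,4.956) [heading=171, draw]
  RT 114: heading 171 -> 57
  LT 108: heading 57 -> 165
  FD 11: (-72.594,4.956) -> (-83.219,7.803) [heading=165, draw]
  -- iteration 4/4 --
  FD 17: (-83.219,7.803) -> (-99.64,12.203) [heading=165, draw]
  RT 114: heading 165 -> 51
  LT 108: heading 51 -> 159
  FD 11: (-99.64,12.203) -> (-109.909,16.145) [heading=159, draw]
]
FD 18: (-109.909,16.145) -> (-126.713,22.595) [heading=159, draw]
FD 15: (-126.713,22.595) -> (-140.717,27.971) [heading=159, draw]
PU: pen up
LT 45: heading 159 -> 204
LT 60: heading 204 -> 264
Final: pos=(-140.717,27.971), heading=264, 10 segment(s) drawn

Answer: 264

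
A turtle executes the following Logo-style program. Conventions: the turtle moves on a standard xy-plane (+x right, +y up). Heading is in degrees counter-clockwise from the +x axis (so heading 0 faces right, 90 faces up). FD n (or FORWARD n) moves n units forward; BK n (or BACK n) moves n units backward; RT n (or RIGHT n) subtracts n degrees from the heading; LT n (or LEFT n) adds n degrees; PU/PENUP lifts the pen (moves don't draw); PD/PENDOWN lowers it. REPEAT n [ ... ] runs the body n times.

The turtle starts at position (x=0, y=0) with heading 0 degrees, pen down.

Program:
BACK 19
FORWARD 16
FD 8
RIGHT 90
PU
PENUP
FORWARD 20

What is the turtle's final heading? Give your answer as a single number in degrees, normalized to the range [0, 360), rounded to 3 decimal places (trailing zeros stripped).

Answer: 270

Derivation:
Executing turtle program step by step:
Start: pos=(0,0), heading=0, pen down
BK 19: (0,0) -> (-19,0) [heading=0, draw]
FD 16: (-19,0) -> (-3,0) [heading=0, draw]
FD 8: (-3,0) -> (5,0) [heading=0, draw]
RT 90: heading 0 -> 270
PU: pen up
PU: pen up
FD 20: (5,0) -> (5,-20) [heading=270, move]
Final: pos=(5,-20), heading=270, 3 segment(s) drawn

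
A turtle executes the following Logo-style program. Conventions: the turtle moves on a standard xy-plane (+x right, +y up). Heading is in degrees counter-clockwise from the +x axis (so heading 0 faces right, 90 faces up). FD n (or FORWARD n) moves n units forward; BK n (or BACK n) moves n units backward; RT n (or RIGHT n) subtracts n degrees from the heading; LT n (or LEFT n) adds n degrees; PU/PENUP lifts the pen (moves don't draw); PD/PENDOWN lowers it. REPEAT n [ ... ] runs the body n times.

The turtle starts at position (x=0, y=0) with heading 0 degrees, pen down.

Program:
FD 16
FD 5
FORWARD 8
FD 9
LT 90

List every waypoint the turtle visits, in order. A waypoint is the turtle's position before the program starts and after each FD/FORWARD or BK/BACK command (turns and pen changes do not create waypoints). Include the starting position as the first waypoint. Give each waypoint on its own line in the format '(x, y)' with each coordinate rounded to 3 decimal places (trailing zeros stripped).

Executing turtle program step by step:
Start: pos=(0,0), heading=0, pen down
FD 16: (0,0) -> (16,0) [heading=0, draw]
FD 5: (16,0) -> (21,0) [heading=0, draw]
FD 8: (21,0) -> (29,0) [heading=0, draw]
FD 9: (29,0) -> (38,0) [heading=0, draw]
LT 90: heading 0 -> 90
Final: pos=(38,0), heading=90, 4 segment(s) drawn
Waypoints (5 total):
(0, 0)
(16, 0)
(21, 0)
(29, 0)
(38, 0)

Answer: (0, 0)
(16, 0)
(21, 0)
(29, 0)
(38, 0)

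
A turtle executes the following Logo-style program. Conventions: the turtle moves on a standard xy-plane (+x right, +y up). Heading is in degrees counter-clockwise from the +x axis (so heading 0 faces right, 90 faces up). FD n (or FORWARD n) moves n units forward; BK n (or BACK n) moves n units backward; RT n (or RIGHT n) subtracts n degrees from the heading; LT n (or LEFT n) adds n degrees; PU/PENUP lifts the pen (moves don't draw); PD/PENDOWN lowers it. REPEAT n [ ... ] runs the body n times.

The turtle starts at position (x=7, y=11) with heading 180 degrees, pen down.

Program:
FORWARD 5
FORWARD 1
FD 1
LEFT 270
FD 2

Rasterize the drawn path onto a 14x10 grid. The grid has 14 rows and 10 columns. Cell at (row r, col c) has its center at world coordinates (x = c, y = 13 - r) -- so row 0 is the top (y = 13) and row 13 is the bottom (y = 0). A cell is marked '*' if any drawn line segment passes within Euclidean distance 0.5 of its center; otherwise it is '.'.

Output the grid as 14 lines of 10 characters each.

Segment 0: (7,11) -> (2,11)
Segment 1: (2,11) -> (1,11)
Segment 2: (1,11) -> (0,11)
Segment 3: (0,11) -> (0,13)

Answer: *.........
*.........
********..
..........
..........
..........
..........
..........
..........
..........
..........
..........
..........
..........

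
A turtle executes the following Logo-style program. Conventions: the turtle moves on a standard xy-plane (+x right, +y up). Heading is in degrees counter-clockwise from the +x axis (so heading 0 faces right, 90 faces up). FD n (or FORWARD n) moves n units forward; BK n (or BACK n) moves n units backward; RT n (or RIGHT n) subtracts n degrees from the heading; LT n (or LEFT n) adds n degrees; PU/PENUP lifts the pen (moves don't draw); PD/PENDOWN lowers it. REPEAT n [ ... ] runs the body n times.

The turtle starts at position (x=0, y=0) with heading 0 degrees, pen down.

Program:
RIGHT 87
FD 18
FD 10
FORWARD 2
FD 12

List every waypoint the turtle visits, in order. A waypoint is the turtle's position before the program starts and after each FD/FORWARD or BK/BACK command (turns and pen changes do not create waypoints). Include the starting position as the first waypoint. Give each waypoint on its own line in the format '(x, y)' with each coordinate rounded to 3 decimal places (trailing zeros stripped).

Executing turtle program step by step:
Start: pos=(0,0), heading=0, pen down
RT 87: heading 0 -> 273
FD 18: (0,0) -> (0.942,-17.975) [heading=273, draw]
FD 10: (0.942,-17.975) -> (1.465,-27.962) [heading=273, draw]
FD 2: (1.465,-27.962) -> (1.57,-29.959) [heading=273, draw]
FD 12: (1.57,-29.959) -> (2.198,-41.942) [heading=273, draw]
Final: pos=(2.198,-41.942), heading=273, 4 segment(s) drawn
Waypoints (5 total):
(0, 0)
(0.942, -17.975)
(1.465, -27.962)
(1.57, -29.959)
(2.198, -41.942)

Answer: (0, 0)
(0.942, -17.975)
(1.465, -27.962)
(1.57, -29.959)
(2.198, -41.942)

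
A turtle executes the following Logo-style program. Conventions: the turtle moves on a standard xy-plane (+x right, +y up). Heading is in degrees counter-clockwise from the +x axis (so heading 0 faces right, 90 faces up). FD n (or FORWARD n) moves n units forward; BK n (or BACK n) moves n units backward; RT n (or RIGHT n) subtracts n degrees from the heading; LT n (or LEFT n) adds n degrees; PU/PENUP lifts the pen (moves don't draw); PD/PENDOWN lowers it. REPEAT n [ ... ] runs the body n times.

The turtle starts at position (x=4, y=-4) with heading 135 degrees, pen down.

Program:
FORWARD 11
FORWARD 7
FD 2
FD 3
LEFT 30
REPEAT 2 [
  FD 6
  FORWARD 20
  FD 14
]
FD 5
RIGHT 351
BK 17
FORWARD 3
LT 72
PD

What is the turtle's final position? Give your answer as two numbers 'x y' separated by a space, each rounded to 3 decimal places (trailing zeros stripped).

Executing turtle program step by step:
Start: pos=(4,-4), heading=135, pen down
FD 11: (4,-4) -> (-3.778,3.778) [heading=135, draw]
FD 7: (-3.778,3.778) -> (-8.728,8.728) [heading=135, draw]
FD 2: (-8.728,8.728) -> (-10.142,10.142) [heading=135, draw]
FD 3: (-10.142,10.142) -> (-12.263,12.263) [heading=135, draw]
LT 30: heading 135 -> 165
REPEAT 2 [
  -- iteration 1/2 --
  FD 6: (-12.263,12.263) -> (-18.059,13.816) [heading=165, draw]
  FD 20: (-18.059,13.816) -> (-37.378,18.993) [heading=165, draw]
  FD 14: (-37.378,18.993) -> (-50.9,22.616) [heading=165, draw]
  -- iteration 2/2 --
  FD 6: (-50.9,22.616) -> (-56.696,24.169) [heading=165, draw]
  FD 20: (-56.696,24.169) -> (-76.015,29.346) [heading=165, draw]
  FD 14: (-76.015,29.346) -> (-89.538,32.969) [heading=165, draw]
]
FD 5: (-89.538,32.969) -> (-94.367,34.263) [heading=165, draw]
RT 351: heading 165 -> 174
BK 17: (-94.367,34.263) -> (-77.46,32.486) [heading=174, draw]
FD 3: (-77.46,32.486) -> (-80.444,32.8) [heading=174, draw]
LT 72: heading 174 -> 246
PD: pen down
Final: pos=(-80.444,32.8), heading=246, 13 segment(s) drawn

Answer: -80.444 32.8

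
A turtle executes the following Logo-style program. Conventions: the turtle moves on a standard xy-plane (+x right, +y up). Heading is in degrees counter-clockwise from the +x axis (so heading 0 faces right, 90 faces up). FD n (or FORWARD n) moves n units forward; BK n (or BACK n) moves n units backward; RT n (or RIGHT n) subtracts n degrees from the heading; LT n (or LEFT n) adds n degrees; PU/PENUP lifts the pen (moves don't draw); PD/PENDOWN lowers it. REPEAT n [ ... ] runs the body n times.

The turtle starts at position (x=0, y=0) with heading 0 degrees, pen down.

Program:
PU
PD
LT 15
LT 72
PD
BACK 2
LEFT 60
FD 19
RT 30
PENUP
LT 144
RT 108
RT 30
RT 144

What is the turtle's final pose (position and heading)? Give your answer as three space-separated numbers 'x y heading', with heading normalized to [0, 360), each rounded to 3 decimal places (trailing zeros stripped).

Answer: -16.039 8.351 339

Derivation:
Executing turtle program step by step:
Start: pos=(0,0), heading=0, pen down
PU: pen up
PD: pen down
LT 15: heading 0 -> 15
LT 72: heading 15 -> 87
PD: pen down
BK 2: (0,0) -> (-0.105,-1.997) [heading=87, draw]
LT 60: heading 87 -> 147
FD 19: (-0.105,-1.997) -> (-16.039,8.351) [heading=147, draw]
RT 30: heading 147 -> 117
PU: pen up
LT 144: heading 117 -> 261
RT 108: heading 261 -> 153
RT 30: heading 153 -> 123
RT 144: heading 123 -> 339
Final: pos=(-16.039,8.351), heading=339, 2 segment(s) drawn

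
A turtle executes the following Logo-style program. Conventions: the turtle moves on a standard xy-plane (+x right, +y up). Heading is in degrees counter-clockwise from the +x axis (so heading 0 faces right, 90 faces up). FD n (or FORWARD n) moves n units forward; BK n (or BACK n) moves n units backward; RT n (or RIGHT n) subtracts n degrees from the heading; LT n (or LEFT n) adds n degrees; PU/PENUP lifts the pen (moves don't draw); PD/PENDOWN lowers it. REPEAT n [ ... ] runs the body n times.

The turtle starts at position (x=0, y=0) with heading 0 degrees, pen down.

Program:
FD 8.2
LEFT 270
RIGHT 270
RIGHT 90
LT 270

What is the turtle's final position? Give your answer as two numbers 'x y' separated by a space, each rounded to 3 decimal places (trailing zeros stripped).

Executing turtle program step by step:
Start: pos=(0,0), heading=0, pen down
FD 8.2: (0,0) -> (8.2,0) [heading=0, draw]
LT 270: heading 0 -> 270
RT 270: heading 270 -> 0
RT 90: heading 0 -> 270
LT 270: heading 270 -> 180
Final: pos=(8.2,0), heading=180, 1 segment(s) drawn

Answer: 8.2 0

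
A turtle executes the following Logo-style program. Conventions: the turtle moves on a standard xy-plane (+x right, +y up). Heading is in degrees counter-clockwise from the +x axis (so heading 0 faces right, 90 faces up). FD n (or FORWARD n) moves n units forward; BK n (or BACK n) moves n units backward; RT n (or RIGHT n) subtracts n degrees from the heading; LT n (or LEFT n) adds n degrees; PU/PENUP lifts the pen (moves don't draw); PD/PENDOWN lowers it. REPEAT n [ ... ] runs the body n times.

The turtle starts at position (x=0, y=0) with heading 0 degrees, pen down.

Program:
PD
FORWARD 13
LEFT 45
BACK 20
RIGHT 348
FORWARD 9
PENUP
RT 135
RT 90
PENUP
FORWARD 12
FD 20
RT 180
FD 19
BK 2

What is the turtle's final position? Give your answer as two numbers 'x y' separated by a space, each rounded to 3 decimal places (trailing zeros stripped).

Answer: -10.913 -9.713

Derivation:
Executing turtle program step by step:
Start: pos=(0,0), heading=0, pen down
PD: pen down
FD 13: (0,0) -> (13,0) [heading=0, draw]
LT 45: heading 0 -> 45
BK 20: (13,0) -> (-1.142,-14.142) [heading=45, draw]
RT 348: heading 45 -> 57
FD 9: (-1.142,-14.142) -> (3.76,-6.594) [heading=57, draw]
PU: pen up
RT 135: heading 57 -> 282
RT 90: heading 282 -> 192
PU: pen up
FD 12: (3.76,-6.594) -> (-7.978,-9.089) [heading=192, move]
FD 20: (-7.978,-9.089) -> (-27.541,-13.247) [heading=192, move]
RT 180: heading 192 -> 12
FD 19: (-27.541,-13.247) -> (-8.956,-9.297) [heading=12, move]
BK 2: (-8.956,-9.297) -> (-10.913,-9.713) [heading=12, move]
Final: pos=(-10.913,-9.713), heading=12, 3 segment(s) drawn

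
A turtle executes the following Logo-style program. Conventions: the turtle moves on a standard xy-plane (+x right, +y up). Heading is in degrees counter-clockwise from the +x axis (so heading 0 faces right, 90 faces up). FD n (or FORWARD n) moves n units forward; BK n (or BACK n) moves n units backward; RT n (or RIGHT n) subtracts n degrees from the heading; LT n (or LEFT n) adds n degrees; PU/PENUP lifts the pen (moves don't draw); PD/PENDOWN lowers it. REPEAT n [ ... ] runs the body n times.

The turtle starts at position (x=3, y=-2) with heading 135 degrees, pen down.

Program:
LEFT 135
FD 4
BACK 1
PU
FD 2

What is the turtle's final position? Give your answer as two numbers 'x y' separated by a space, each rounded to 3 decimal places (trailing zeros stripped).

Answer: 3 -7

Derivation:
Executing turtle program step by step:
Start: pos=(3,-2), heading=135, pen down
LT 135: heading 135 -> 270
FD 4: (3,-2) -> (3,-6) [heading=270, draw]
BK 1: (3,-6) -> (3,-5) [heading=270, draw]
PU: pen up
FD 2: (3,-5) -> (3,-7) [heading=270, move]
Final: pos=(3,-7), heading=270, 2 segment(s) drawn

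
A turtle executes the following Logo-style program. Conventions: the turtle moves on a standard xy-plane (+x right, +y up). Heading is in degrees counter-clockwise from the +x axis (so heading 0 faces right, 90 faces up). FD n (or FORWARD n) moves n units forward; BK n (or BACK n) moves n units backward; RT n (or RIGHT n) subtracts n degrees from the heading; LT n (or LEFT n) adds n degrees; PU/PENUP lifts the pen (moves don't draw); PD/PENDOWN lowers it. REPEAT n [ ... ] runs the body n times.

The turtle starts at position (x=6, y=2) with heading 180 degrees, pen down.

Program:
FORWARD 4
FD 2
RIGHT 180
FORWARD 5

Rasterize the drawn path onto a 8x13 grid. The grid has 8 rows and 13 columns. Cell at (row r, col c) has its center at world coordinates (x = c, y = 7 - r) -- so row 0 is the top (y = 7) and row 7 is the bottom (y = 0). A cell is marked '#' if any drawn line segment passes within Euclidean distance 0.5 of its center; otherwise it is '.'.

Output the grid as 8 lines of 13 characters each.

Segment 0: (6,2) -> (2,2)
Segment 1: (2,2) -> (0,2)
Segment 2: (0,2) -> (5,2)

Answer: .............
.............
.............
.............
.............
#######......
.............
.............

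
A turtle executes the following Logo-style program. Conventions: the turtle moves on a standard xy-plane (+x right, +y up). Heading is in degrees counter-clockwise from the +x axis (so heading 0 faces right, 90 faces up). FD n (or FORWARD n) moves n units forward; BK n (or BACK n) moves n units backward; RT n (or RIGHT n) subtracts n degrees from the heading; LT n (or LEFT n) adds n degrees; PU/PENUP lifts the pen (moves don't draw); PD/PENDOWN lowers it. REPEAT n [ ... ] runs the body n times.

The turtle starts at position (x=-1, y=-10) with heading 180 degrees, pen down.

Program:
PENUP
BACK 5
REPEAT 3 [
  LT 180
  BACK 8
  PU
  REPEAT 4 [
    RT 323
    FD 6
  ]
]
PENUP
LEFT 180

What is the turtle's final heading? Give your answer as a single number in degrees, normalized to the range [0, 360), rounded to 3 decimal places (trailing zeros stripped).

Executing turtle program step by step:
Start: pos=(-1,-10), heading=180, pen down
PU: pen up
BK 5: (-1,-10) -> (4,-10) [heading=180, move]
REPEAT 3 [
  -- iteration 1/3 --
  LT 180: heading 180 -> 0
  BK 8: (4,-10) -> (-4,-10) [heading=0, move]
  PU: pen up
  REPEAT 4 [
    -- iteration 1/4 --
    RT 323: heading 0 -> 37
    FD 6: (-4,-10) -> (0.792,-6.389) [heading=37, move]
    -- iteration 2/4 --
    RT 323: heading 37 -> 74
    FD 6: (0.792,-6.389) -> (2.446,-0.622) [heading=74, move]
    -- iteration 3/4 --
    RT 323: heading 74 -> 111
    FD 6: (2.446,-0.622) -> (0.295,4.98) [heading=111, move]
    -- iteration 4/4 --
    RT 323: heading 111 -> 148
    FD 6: (0.295,4.98) -> (-4.793,8.159) [heading=148, move]
  ]
  -- iteration 2/3 --
  LT 180: heading 148 -> 328
  BK 8: (-4.793,8.159) -> (-11.577,12.399) [heading=328, move]
  PU: pen up
  REPEAT 4 [
    -- iteration 1/4 --
    RT 323: heading 328 -> 5
    FD 6: (-11.577,12.399) -> (-5.6,12.922) [heading=5, move]
    -- iteration 2/4 --
    RT 323: heading 5 -> 42
    FD 6: (-5.6,12.922) -> (-1.141,16.937) [heading=42, move]
    -- iteration 3/4 --
    RT 323: heading 42 -> 79
    FD 6: (-1.141,16.937) -> (0.004,22.826) [heading=79, move]
    -- iteration 4/4 --
    RT 323: heading 79 -> 116
    FD 6: (0.004,22.826) -> (-2.627,28.219) [heading=116, move]
  ]
  -- iteration 3/3 --
  LT 180: heading 116 -> 296
  BK 8: (-2.627,28.219) -> (-6.134,35.409) [heading=296, move]
  PU: pen up
  REPEAT 4 [
    -- iteration 1/4 --
    RT 323: heading 296 -> 333
    FD 6: (-6.134,35.409) -> (-0.788,32.685) [heading=333, move]
    -- iteration 2/4 --
    RT 323: heading 333 -> 10
    FD 6: (-0.788,32.685) -> (5.121,33.727) [heading=10, move]
    -- iteration 3/4 --
    RT 323: heading 10 -> 47
    FD 6: (5.121,33.727) -> (9.213,38.115) [heading=47, move]
    -- iteration 4/4 --
    RT 323: heading 47 -> 84
    FD 6: (9.213,38.115) -> (9.84,44.083) [heading=84, move]
  ]
]
PU: pen up
LT 180: heading 84 -> 264
Final: pos=(9.84,44.083), heading=264, 0 segment(s) drawn

Answer: 264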